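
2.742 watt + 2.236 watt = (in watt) 4.978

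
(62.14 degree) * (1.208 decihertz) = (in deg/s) 7.507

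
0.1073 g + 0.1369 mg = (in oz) 0.00379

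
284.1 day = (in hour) 6818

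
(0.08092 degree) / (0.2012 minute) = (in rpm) 0.001117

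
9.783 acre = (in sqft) 4.261e+05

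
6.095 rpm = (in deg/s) 36.57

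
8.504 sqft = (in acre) 0.0001952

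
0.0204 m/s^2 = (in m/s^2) 0.0204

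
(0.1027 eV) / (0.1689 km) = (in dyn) 9.742e-18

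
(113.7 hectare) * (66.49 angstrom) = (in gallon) 1.997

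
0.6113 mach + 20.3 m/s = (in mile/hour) 511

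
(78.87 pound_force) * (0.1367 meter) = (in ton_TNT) 1.146e-08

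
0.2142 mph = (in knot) 0.1861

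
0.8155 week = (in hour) 137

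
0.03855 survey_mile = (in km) 0.06204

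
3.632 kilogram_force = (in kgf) 3.632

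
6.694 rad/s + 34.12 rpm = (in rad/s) 10.27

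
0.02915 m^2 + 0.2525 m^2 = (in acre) 6.96e-05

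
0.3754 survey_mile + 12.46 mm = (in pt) 1.713e+06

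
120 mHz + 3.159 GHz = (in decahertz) 3.159e+08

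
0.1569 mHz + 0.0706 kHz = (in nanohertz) 7.06e+10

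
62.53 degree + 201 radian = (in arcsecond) 4.168e+07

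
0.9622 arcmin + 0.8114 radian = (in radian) 0.8117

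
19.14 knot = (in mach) 0.02892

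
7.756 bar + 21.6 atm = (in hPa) 2.964e+04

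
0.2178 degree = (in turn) 0.000605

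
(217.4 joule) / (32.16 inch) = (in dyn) 2.661e+07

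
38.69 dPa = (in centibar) 0.003869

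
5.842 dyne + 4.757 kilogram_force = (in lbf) 10.49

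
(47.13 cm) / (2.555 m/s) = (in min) 0.003074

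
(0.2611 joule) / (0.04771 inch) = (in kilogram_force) 21.97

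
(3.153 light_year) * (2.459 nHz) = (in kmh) 2.641e+08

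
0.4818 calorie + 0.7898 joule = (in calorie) 0.6706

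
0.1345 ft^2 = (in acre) 3.088e-06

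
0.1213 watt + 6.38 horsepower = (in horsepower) 6.38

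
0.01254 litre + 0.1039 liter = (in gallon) 0.03076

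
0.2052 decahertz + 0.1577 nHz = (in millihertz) 2052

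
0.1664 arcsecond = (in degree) 4.622e-05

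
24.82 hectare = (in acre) 61.33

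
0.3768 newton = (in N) 0.3768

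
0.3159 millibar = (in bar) 0.0003159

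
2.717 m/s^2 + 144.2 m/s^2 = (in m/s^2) 146.9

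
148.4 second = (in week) 0.0002454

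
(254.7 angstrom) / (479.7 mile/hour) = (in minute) 1.98e-12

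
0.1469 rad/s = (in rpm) 1.403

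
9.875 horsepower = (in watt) 7364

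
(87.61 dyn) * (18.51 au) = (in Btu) 2.299e+06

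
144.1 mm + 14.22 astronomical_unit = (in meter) 2.127e+12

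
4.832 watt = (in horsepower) 0.00648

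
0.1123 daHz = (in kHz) 0.001123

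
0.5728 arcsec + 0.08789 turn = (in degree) 31.64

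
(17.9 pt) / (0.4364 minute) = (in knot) 0.0004688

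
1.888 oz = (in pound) 0.118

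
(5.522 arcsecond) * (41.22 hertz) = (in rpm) 0.01054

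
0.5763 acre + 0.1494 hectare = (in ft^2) 4.118e+04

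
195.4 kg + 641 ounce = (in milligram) 2.136e+08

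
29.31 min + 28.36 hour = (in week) 0.1717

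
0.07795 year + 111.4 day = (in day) 139.9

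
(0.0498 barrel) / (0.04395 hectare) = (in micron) 18.01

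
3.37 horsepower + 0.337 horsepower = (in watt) 2764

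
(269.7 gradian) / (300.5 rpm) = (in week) 2.226e-07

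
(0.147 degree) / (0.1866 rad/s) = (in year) 4.36e-10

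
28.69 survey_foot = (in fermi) 8.745e+15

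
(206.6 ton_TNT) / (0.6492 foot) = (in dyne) 4.368e+17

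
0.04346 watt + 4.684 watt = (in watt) 4.727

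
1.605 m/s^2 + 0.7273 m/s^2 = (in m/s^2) 2.332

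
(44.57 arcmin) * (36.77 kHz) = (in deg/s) 2.731e+04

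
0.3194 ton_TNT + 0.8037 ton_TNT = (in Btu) 4.454e+06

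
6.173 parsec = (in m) 1.905e+17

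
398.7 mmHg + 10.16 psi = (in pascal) 1.232e+05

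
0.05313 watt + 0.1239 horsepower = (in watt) 92.45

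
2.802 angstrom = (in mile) 1.741e-13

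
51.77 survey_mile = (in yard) 9.112e+04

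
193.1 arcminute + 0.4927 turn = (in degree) 180.6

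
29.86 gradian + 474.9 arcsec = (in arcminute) 1620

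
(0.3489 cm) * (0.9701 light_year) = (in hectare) 3.202e+09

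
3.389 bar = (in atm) 3.345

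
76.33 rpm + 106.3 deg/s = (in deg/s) 564.3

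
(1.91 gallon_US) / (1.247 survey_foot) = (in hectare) 1.902e-06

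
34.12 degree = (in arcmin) 2047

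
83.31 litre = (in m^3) 0.08331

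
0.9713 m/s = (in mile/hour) 2.173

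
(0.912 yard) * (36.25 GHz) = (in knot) 5.876e+10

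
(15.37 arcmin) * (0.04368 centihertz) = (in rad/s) 1.953e-06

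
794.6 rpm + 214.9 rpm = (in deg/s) 6057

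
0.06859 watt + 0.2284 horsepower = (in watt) 170.4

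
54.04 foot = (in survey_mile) 0.01023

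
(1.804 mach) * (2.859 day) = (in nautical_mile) 8.193e+04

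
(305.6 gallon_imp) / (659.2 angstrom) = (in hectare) 2108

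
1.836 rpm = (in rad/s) 0.1923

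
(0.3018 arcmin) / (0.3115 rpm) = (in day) 3.115e-08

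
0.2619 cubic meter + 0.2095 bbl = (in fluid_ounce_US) 9982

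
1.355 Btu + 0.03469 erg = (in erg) 1.43e+10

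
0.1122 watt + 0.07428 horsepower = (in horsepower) 0.07443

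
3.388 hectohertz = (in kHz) 0.3388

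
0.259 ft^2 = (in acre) 5.946e-06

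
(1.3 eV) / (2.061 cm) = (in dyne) 1.011e-12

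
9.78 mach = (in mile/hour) 7449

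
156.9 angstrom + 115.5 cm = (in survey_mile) 0.0007177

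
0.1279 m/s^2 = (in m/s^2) 0.1279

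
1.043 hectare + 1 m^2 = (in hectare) 1.043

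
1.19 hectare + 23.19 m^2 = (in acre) 2.946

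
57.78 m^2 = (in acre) 0.01428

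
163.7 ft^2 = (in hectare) 0.001521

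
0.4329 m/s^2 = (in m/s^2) 0.4329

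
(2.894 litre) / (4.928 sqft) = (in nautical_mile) 3.413e-06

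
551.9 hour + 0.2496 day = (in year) 0.06369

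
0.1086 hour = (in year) 1.24e-05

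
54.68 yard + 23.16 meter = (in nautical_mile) 0.0395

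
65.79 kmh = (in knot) 35.52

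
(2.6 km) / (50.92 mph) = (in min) 1.904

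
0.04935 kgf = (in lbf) 0.1088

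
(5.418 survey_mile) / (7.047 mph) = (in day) 0.03203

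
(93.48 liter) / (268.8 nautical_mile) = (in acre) 4.64e-11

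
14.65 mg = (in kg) 1.465e-05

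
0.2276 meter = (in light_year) 2.406e-17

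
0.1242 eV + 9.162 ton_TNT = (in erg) 3.833e+17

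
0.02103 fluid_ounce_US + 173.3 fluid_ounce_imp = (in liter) 4.925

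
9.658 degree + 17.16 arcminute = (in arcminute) 596.6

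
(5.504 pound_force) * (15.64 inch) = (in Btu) 0.009218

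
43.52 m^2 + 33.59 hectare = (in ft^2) 3.616e+06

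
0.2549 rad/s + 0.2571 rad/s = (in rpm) 4.889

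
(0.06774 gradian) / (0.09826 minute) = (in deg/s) 0.01034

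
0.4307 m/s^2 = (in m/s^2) 0.4307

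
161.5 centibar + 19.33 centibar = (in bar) 1.808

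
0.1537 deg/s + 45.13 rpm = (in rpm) 45.16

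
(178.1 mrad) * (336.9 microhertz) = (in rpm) 0.000573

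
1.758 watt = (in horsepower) 0.002358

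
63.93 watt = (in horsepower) 0.08573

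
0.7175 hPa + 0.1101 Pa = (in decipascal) 718.6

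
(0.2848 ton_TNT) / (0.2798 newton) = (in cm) 4.259e+11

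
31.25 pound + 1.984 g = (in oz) 500.1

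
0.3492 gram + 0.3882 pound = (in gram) 176.4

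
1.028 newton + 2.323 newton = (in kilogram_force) 0.3417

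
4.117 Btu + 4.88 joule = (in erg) 4.349e+10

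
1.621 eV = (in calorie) 6.207e-20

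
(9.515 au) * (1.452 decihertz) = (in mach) 6.07e+08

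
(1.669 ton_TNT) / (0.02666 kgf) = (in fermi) 2.671e+25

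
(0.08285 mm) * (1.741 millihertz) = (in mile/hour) 3.227e-07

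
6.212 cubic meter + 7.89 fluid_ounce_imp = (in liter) 6212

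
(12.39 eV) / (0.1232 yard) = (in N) 1.762e-17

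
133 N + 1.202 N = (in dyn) 1.342e+07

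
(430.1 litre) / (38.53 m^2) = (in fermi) 1.116e+13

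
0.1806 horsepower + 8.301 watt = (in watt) 143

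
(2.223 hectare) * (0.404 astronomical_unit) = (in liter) 1.344e+18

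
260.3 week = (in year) 4.992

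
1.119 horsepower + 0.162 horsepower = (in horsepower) 1.281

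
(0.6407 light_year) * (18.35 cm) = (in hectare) 1.112e+11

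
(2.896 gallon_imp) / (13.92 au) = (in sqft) 6.805e-14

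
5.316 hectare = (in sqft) 5.722e+05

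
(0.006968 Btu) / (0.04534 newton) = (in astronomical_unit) 1.084e-09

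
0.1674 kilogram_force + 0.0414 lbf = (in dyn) 1.826e+05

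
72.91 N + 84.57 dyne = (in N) 72.91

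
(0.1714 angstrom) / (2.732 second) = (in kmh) 2.259e-11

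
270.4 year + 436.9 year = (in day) 2.582e+05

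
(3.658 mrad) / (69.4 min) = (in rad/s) 8.785e-07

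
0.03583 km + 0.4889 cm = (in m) 35.83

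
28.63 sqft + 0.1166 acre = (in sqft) 5108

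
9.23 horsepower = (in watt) 6883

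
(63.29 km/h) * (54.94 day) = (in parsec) 2.704e-09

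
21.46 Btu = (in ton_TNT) 5.411e-06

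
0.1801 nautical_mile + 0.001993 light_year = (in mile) 1.172e+10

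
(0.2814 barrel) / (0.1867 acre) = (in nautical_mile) 3.197e-08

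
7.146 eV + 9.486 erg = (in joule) 9.486e-07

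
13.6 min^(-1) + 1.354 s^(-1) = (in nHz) 1.581e+09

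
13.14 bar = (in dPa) 1.314e+07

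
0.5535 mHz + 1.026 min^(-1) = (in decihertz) 0.1765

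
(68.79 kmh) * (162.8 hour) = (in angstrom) 1.12e+17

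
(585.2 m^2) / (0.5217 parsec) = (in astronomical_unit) 2.43e-25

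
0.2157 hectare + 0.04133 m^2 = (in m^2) 2157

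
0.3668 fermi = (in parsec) 1.189e-32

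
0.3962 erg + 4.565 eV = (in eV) 2.473e+11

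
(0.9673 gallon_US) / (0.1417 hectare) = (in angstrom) 2.584e+04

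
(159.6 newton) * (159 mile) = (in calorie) 9.761e+06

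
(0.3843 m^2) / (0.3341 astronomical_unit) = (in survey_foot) 2.523e-11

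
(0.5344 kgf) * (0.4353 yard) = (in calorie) 0.4986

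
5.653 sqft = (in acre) 0.0001298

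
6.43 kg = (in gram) 6430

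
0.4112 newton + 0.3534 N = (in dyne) 7.646e+04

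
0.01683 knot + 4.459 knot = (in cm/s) 230.3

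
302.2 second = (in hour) 0.08394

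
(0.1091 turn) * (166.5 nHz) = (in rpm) 1.09e-06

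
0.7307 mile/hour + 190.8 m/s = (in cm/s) 1.911e+04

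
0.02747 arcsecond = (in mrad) 0.0001332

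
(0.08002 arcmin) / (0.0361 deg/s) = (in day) 4.276e-07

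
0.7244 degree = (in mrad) 12.64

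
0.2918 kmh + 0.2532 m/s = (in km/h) 1.203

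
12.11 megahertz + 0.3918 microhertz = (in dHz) 1.211e+08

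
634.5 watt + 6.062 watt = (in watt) 640.6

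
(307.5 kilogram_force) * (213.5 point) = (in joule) 227.1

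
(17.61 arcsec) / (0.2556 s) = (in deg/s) 0.01914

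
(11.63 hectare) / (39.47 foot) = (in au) 6.462e-08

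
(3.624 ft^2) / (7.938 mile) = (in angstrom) 2.635e+05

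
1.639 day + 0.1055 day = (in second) 1.507e+05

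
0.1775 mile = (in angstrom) 2.857e+12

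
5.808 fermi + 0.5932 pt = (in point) 0.5932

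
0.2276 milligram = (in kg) 2.276e-07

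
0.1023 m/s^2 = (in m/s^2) 0.1023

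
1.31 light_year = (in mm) 1.239e+19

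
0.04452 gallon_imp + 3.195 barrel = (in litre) 508.2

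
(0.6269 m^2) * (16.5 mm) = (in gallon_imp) 2.275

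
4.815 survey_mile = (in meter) 7749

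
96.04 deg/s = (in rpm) 16.01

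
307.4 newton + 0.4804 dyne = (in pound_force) 69.11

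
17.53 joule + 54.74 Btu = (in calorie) 1.381e+04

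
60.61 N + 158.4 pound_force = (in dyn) 7.652e+07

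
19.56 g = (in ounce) 0.69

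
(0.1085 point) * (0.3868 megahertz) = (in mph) 33.12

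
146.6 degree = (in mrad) 2559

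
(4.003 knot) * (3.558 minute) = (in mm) 4.396e+05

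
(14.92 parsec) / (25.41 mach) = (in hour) 1.478e+10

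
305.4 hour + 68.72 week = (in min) 7.11e+05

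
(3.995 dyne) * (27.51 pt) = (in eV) 2.42e+12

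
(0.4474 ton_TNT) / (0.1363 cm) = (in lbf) 3.087e+11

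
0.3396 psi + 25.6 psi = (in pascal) 1.788e+05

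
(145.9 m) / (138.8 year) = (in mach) 9.789e-11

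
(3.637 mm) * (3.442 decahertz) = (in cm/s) 12.52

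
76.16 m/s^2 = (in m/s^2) 76.16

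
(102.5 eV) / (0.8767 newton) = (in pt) 5.31e-14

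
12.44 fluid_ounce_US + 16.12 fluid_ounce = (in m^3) 0.0008446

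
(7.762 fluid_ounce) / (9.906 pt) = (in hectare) 6.569e-06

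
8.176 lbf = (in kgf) 3.709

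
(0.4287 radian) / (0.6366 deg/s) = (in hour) 0.01072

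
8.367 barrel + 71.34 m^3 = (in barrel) 457.1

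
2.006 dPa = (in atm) 1.98e-06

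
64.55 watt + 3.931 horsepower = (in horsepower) 4.018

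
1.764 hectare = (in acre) 4.359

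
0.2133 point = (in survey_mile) 4.676e-08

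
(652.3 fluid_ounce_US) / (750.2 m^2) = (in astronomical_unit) 1.719e-16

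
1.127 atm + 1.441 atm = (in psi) 37.74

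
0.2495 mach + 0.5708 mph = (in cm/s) 8521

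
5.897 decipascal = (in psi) 8.553e-05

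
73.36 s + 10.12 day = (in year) 0.02773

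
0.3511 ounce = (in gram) 9.954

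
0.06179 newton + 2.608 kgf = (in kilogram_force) 2.614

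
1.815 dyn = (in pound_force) 4.08e-06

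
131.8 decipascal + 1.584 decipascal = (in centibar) 0.01334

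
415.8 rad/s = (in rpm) 3971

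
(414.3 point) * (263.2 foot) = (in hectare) 0.001173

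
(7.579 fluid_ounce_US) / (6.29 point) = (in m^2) 0.101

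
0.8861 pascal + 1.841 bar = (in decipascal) 1.841e+06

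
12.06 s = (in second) 12.06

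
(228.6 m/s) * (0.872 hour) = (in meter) 7.176e+05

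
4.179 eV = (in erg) 6.695e-12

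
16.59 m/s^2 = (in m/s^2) 16.59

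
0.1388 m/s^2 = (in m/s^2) 0.1388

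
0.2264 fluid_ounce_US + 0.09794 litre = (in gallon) 0.02764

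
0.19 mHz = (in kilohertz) 1.9e-07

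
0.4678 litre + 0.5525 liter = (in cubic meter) 0.00102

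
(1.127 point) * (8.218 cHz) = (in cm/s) 0.003267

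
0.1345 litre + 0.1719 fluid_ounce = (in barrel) 0.000878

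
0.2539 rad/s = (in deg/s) 14.55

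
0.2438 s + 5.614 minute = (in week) 0.0005573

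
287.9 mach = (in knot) 1.906e+05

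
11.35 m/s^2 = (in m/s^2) 11.35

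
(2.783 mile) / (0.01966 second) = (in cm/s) 2.278e+07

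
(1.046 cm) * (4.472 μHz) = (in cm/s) 4.678e-06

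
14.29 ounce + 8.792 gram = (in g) 413.9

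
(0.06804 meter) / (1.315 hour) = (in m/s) 1.437e-05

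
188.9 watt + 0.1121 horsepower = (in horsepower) 0.3654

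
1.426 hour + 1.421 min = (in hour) 1.45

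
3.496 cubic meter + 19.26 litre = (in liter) 3515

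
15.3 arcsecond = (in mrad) 0.07418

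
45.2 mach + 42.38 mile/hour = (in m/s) 1.541e+04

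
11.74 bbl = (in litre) 1867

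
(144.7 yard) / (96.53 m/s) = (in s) 1.371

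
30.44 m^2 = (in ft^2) 327.7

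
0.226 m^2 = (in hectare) 2.26e-05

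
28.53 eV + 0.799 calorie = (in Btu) 0.003169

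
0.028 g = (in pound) 6.173e-05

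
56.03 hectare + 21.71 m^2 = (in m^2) 5.603e+05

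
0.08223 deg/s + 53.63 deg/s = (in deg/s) 53.71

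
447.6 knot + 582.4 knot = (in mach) 1.556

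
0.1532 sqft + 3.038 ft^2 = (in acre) 7.326e-05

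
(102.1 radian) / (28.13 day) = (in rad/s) 4.201e-05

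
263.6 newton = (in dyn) 2.636e+07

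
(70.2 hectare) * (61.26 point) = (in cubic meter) 1.517e+04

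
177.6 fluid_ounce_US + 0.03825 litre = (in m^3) 0.005291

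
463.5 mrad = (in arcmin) 1593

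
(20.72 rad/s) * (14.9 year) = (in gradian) 6.198e+11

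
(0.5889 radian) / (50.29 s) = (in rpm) 0.1118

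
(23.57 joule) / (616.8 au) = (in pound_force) 5.743e-14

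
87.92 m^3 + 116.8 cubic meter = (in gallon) 5.408e+04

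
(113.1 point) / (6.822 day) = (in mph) 1.514e-07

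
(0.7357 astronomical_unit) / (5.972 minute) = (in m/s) 3.072e+08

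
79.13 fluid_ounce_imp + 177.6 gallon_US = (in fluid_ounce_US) 2.281e+04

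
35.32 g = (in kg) 0.03532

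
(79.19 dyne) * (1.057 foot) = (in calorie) 6.098e-05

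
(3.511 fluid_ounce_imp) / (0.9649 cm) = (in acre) 2.555e-06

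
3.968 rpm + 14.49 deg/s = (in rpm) 6.383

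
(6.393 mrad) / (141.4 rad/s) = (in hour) 1.256e-08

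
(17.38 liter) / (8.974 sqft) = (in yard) 0.0228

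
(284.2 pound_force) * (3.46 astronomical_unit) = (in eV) 4.084e+33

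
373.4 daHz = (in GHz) 3.734e-06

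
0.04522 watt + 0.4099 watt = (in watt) 0.4551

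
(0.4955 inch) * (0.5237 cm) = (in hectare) 6.591e-09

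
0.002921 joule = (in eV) 1.823e+16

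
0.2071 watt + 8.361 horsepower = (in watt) 6235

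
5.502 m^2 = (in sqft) 59.22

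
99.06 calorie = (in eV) 2.587e+21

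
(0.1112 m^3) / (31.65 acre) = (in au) 5.803e-18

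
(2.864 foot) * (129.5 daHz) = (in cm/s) 1.13e+05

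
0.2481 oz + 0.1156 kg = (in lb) 0.2704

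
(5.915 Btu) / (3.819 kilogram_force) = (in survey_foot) 546.7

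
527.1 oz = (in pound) 32.94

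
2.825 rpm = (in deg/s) 16.95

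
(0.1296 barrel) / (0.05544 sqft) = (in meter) 4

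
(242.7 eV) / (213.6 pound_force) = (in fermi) 4.093e-05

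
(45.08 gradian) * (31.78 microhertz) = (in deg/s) 0.001289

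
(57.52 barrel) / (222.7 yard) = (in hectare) 4.491e-06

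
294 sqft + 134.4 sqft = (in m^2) 39.8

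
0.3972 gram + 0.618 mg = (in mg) 397.8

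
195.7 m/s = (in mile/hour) 437.8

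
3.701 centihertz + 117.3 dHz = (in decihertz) 117.7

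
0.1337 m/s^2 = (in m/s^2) 0.1337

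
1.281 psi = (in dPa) 8.832e+04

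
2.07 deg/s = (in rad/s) 0.03613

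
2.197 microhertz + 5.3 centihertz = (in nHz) 5.3e+07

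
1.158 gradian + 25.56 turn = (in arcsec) 3.313e+07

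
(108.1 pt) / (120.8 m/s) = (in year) 1.001e-11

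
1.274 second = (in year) 4.04e-08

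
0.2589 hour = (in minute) 15.53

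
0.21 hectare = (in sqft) 2.26e+04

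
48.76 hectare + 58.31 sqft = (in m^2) 4.876e+05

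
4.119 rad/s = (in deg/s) 236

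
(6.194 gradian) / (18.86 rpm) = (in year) 1.562e-09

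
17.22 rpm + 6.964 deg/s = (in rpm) 18.38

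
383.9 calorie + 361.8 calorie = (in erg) 3.12e+10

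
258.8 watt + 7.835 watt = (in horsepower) 0.3576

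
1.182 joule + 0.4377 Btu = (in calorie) 110.7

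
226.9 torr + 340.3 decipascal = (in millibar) 302.8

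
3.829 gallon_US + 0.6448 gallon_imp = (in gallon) 4.603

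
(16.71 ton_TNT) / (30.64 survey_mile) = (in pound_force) 3.187e+05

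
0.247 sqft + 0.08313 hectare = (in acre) 0.2054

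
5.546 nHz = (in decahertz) 5.546e-10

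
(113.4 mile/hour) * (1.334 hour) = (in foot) 7.987e+05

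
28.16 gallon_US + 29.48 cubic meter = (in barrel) 186.1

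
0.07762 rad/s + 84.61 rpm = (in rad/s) 8.938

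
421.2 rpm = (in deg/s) 2527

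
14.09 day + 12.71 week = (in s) 8.904e+06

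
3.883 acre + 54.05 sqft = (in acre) 3.884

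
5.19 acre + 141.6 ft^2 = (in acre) 5.193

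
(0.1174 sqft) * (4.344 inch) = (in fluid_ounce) 40.69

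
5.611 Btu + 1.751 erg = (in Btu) 5.611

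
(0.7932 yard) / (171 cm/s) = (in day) 4.909e-06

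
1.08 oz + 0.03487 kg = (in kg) 0.06549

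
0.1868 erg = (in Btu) 1.771e-11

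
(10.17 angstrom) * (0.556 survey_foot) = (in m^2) 1.724e-10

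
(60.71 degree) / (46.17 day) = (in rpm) 2.537e-06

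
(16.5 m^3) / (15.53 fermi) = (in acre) 2.625e+11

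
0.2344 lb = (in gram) 106.3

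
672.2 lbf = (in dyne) 2.99e+08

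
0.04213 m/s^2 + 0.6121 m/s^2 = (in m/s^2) 0.6542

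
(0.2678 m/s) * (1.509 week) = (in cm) 2.444e+07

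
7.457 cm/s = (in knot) 0.145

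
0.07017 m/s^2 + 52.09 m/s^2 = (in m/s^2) 52.16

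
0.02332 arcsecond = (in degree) 6.478e-06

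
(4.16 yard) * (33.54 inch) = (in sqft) 34.88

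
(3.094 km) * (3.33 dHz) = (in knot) 2003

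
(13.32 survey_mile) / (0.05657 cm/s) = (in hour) 1.053e+04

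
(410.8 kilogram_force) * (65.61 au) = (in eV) 2.468e+35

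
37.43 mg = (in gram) 0.03743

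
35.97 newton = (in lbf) 8.086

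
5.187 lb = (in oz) 82.99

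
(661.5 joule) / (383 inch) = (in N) 68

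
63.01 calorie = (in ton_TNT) 6.301e-08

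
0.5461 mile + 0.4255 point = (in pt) 2.491e+06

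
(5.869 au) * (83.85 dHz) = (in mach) 2.162e+10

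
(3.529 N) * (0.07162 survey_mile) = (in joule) 406.8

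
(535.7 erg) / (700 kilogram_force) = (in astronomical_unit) 5.216e-20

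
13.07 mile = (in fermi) 2.103e+19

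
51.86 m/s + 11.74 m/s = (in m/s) 63.6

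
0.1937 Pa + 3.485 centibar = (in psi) 0.5055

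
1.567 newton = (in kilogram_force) 0.1598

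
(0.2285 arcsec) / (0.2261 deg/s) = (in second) 0.0002807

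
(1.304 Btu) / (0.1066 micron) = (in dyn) 1.291e+15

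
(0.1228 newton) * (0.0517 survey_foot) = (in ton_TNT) 4.625e-13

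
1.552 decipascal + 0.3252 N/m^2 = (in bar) 4.804e-06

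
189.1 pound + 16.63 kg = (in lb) 225.8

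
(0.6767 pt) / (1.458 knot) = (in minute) 5.305e-06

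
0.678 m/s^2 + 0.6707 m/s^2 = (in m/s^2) 1.349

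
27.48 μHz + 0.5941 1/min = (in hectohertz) 9.929e-05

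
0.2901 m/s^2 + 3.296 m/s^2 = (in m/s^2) 3.586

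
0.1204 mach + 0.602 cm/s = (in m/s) 41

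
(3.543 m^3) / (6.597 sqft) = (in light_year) 6.11e-16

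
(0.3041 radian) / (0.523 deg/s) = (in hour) 0.009254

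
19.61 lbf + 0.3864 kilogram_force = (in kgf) 9.281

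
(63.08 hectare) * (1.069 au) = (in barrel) 6.345e+17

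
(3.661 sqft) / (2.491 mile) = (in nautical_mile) 4.581e-08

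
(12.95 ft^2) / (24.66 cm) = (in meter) 4.879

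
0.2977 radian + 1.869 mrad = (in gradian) 19.07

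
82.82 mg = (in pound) 0.0001826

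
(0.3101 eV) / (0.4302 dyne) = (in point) 3.274e-11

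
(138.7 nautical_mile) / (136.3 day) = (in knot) 0.0424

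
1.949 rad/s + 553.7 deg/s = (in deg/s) 665.4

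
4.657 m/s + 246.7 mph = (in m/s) 114.9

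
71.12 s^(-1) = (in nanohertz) 7.112e+10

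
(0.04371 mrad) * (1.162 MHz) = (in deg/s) 2910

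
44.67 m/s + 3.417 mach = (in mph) 2703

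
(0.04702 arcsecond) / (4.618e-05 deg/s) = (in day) 3.274e-06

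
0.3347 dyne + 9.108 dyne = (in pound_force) 2.123e-05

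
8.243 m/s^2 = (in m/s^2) 8.243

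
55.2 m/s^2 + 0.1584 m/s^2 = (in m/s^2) 55.36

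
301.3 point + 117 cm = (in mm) 1276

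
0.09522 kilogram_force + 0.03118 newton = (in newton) 0.965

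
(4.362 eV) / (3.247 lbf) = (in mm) 4.839e-17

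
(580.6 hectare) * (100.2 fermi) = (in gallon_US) 0.0001537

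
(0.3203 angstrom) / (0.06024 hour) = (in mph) 3.304e-13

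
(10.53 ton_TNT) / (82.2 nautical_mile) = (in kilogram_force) 2.951e+04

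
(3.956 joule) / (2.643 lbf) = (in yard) 0.368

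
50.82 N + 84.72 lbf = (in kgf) 43.61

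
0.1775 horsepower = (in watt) 132.4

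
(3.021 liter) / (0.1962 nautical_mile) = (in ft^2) 8.949e-05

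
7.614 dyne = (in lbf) 1.712e-05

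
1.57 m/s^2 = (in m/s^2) 1.57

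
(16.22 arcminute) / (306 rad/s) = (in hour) 4.283e-09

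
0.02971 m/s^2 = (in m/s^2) 0.02971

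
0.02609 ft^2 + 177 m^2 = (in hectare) 0.0177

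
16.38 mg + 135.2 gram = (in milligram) 1.352e+05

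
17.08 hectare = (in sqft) 1.838e+06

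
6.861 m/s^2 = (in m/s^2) 6.861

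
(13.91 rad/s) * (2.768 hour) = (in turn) 2.206e+04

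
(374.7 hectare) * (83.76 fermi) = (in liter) 0.0003138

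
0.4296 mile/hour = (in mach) 0.000564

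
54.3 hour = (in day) 2.263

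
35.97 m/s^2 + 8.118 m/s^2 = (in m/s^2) 44.09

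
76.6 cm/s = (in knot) 1.489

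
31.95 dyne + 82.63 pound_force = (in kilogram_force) 37.48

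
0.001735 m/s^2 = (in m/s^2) 0.001735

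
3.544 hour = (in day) 0.1477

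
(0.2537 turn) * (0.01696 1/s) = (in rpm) 0.2582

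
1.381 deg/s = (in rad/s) 0.0241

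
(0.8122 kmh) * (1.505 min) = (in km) 0.02037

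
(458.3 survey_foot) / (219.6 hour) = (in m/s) 0.0001767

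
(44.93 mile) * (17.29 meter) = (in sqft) 1.346e+07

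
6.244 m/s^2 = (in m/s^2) 6.244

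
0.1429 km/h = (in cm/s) 3.969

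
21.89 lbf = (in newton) 97.37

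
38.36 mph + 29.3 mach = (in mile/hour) 2.236e+04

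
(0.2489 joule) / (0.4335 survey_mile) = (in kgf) 3.638e-05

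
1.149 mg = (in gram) 0.001149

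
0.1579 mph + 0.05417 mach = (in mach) 0.05438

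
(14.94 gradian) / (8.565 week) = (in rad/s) 4.53e-08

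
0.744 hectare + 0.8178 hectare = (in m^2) 1.562e+04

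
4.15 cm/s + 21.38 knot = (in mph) 24.7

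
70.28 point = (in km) 2.479e-05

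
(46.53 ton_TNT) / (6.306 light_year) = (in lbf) 7.336e-07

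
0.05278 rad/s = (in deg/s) 3.024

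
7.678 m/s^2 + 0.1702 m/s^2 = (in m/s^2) 7.848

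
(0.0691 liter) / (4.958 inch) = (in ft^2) 0.005906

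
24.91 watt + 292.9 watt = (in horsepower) 0.4262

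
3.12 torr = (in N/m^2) 416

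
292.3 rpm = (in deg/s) 1754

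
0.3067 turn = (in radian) 1.927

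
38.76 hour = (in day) 1.615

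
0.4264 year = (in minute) 2.241e+05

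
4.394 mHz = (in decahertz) 0.0004394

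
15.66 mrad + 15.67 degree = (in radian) 0.2892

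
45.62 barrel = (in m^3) 7.253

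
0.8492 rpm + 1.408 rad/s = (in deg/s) 85.77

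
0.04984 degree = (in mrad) 0.8699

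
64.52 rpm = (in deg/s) 387.1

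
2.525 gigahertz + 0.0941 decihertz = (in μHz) 2.525e+15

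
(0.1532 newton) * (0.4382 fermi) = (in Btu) 6.363e-20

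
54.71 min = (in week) 0.005428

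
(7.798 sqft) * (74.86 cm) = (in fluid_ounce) 1.834e+04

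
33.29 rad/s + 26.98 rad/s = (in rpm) 575.5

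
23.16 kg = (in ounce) 816.9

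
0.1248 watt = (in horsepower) 0.0001674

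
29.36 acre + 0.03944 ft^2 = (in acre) 29.36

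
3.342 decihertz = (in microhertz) 3.342e+05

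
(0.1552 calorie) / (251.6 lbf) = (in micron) 580.2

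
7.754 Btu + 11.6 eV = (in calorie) 1955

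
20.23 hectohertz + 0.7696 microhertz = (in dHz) 2.023e+04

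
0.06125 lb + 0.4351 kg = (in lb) 1.02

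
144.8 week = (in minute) 1.46e+06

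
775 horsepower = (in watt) 5.779e+05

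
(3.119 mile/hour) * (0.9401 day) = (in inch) 4.459e+06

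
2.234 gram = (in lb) 0.004925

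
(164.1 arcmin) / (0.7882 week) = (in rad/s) 1.001e-07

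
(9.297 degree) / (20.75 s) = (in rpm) 0.07467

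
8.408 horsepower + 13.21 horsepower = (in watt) 1.612e+04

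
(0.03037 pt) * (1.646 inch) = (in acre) 1.107e-10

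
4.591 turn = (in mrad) 2.885e+04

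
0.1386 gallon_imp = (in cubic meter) 0.0006301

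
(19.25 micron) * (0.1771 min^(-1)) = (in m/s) 5.682e-08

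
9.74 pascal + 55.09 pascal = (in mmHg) 0.4863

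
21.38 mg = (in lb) 4.713e-05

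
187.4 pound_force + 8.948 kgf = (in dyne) 9.213e+07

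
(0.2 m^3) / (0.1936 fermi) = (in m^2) 1.033e+15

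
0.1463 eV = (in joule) 2.344e-20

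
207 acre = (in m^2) 8.377e+05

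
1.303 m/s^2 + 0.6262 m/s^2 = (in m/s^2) 1.929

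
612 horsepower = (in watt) 4.564e+05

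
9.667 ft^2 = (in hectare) 8.981e-05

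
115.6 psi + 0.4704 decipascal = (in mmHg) 5978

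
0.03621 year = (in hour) 317.2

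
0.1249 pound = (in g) 56.65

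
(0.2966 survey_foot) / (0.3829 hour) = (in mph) 0.0001467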